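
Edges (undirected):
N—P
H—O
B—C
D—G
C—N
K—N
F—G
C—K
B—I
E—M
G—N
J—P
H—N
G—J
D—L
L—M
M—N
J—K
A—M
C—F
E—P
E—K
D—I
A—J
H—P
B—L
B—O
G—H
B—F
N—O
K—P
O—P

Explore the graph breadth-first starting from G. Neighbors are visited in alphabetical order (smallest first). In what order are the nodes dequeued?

Visit G; enqueue D, F, H, J, N → queue [D, F, H, J, N]
Visit D; enqueue I, L → queue [F, H, J, N, I, L]
Visit F; enqueue B, C → queue [H, J, N, I, L, B, C]
Visit H; enqueue O, P → queue [J, N, I, L, B, C, O, P]
Visit J; enqueue A, K → queue [N, I, L, B, C, O, P, A, K]
Visit N; enqueue M → queue [I, L, B, C, O, P, A, K, M]
Visit I → queue [L, B, C, O, P, A, K, M]
Visit L → queue [B, C, O, P, A, K, M]
Visit B → queue [C, O, P, A, K, M]
Visit C → queue [O, P, A, K, M]
Visit O → queue [P, A, K, M]
Visit P; enqueue E → queue [A, K, M, E]
Visit A → queue [K, M, E]
Visit K → queue [M, E]
Visit M → queue [E]
Visit E → queue []

G, D, F, H, J, N, I, L, B, C, O, P, A, K, M, E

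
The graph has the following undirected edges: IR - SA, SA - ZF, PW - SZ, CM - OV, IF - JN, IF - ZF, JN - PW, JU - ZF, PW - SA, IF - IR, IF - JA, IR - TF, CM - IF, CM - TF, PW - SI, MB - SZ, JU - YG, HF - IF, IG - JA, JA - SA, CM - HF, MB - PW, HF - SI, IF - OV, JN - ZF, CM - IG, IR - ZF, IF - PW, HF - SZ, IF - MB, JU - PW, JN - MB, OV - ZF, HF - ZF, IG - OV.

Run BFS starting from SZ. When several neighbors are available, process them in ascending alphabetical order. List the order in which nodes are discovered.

SZ, HF, MB, PW, CM, IF, SI, ZF, JN, JU, SA, IG, OV, TF, IR, JA, YG

Visit SZ; enqueue HF, MB, PW → queue [HF, MB, PW]
Visit HF; enqueue CM, IF, SI, ZF → queue [MB, PW, CM, IF, SI, ZF]
Visit MB; enqueue JN → queue [PW, CM, IF, SI, ZF, JN]
Visit PW; enqueue JU, SA → queue [CM, IF, SI, ZF, JN, JU, SA]
Visit CM; enqueue IG, OV, TF → queue [IF, SI, ZF, JN, JU, SA, IG, OV, TF]
Visit IF; enqueue IR, JA → queue [SI, ZF, JN, JU, SA, IG, OV, TF, IR, JA]
Visit SI → queue [ZF, JN, JU, SA, IG, OV, TF, IR, JA]
Visit ZF → queue [JN, JU, SA, IG, OV, TF, IR, JA]
Visit JN → queue [JU, SA, IG, OV, TF, IR, JA]
Visit JU; enqueue YG → queue [SA, IG, OV, TF, IR, JA, YG]
Visit SA → queue [IG, OV, TF, IR, JA, YG]
Visit IG → queue [OV, TF, IR, JA, YG]
Visit OV → queue [TF, IR, JA, YG]
Visit TF → queue [IR, JA, YG]
Visit IR → queue [JA, YG]
Visit JA → queue [YG]
Visit YG → queue []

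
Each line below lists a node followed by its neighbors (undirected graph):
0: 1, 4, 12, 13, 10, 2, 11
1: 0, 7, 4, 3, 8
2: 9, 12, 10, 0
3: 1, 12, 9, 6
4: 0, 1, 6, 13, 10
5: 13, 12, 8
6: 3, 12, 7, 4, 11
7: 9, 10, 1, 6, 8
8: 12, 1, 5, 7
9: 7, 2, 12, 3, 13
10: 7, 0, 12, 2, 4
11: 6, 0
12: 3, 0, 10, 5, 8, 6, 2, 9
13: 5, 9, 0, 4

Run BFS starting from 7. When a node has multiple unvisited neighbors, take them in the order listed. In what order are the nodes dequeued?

7 9 10 1 6 8 2 12 3 13 0 4 11 5

Visit 7; enqueue 9, 10, 1, 6, 8 → queue [9, 10, 1, 6, 8]
Visit 9; enqueue 2, 12, 3, 13 → queue [10, 1, 6, 8, 2, 12, 3, 13]
Visit 10; enqueue 0, 4 → queue [1, 6, 8, 2, 12, 3, 13, 0, 4]
Visit 1 → queue [6, 8, 2, 12, 3, 13, 0, 4]
Visit 6; enqueue 11 → queue [8, 2, 12, 3, 13, 0, 4, 11]
Visit 8; enqueue 5 → queue [2, 12, 3, 13, 0, 4, 11, 5]
Visit 2 → queue [12, 3, 13, 0, 4, 11, 5]
Visit 12 → queue [3, 13, 0, 4, 11, 5]
Visit 3 → queue [13, 0, 4, 11, 5]
Visit 13 → queue [0, 4, 11, 5]
Visit 0 → queue [4, 11, 5]
Visit 4 → queue [11, 5]
Visit 11 → queue [5]
Visit 5 → queue []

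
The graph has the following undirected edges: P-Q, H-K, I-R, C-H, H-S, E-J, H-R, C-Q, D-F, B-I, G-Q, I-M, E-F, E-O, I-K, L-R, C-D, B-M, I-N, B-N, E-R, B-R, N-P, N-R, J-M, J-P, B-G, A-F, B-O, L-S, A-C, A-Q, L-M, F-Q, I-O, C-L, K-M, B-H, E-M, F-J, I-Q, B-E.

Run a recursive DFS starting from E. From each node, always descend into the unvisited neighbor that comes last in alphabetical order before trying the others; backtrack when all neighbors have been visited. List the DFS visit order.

Visit E
E → R
R → N
N → P
P → Q
Q → I
I → O
O → B
B → M
M → L
L → S
S → H
H → K
H → C
C → D
D → F
F → J
F → A
B → G

E → R → N → P → Q → I → O → B → M → L → S → H → K → C → D → F → J → A → G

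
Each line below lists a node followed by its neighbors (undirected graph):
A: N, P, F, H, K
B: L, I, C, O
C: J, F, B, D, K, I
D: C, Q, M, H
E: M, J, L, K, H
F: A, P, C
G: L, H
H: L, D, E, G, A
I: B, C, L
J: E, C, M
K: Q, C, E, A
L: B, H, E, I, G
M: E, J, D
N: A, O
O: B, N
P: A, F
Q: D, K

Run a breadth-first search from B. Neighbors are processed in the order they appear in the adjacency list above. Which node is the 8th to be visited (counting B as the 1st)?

G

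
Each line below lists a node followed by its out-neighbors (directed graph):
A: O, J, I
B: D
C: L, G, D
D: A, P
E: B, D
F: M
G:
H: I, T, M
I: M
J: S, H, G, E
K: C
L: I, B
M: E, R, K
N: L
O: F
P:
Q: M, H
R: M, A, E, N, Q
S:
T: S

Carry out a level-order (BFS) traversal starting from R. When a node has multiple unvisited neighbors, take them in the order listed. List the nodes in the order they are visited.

R, M, A, E, N, Q, K, O, J, I, B, D, L, H, C, F, S, G, P, T

Visit R; enqueue M, A, E, N, Q → queue [M, A, E, N, Q]
Visit M; enqueue K → queue [A, E, N, Q, K]
Visit A; enqueue O, J, I → queue [E, N, Q, K, O, J, I]
Visit E; enqueue B, D → queue [N, Q, K, O, J, I, B, D]
Visit N; enqueue L → queue [Q, K, O, J, I, B, D, L]
Visit Q; enqueue H → queue [K, O, J, I, B, D, L, H]
Visit K; enqueue C → queue [O, J, I, B, D, L, H, C]
Visit O; enqueue F → queue [J, I, B, D, L, H, C, F]
Visit J; enqueue S, G → queue [I, B, D, L, H, C, F, S, G]
Visit I → queue [B, D, L, H, C, F, S, G]
Visit B → queue [D, L, H, C, F, S, G]
Visit D; enqueue P → queue [L, H, C, F, S, G, P]
Visit L → queue [H, C, F, S, G, P]
Visit H; enqueue T → queue [C, F, S, G, P, T]
Visit C → queue [F, S, G, P, T]
Visit F → queue [S, G, P, T]
Visit S → queue [G, P, T]
Visit G → queue [P, T]
Visit P → queue [T]
Visit T → queue []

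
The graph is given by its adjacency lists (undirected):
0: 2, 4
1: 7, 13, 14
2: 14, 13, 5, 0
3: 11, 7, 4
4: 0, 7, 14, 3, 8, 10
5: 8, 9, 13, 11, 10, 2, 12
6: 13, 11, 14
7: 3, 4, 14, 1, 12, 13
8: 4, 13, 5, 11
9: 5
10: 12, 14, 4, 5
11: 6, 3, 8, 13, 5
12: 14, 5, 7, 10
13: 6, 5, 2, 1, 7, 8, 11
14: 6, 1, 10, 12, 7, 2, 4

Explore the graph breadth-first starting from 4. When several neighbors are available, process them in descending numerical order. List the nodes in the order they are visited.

4 → 14 → 10 → 8 → 7 → 3 → 0 → 12 → 6 → 2 → 1 → 5 → 13 → 11 → 9

Visit 4; enqueue 14, 10, 8, 7, 3, 0 → queue [14, 10, 8, 7, 3, 0]
Visit 14; enqueue 12, 6, 2, 1 → queue [10, 8, 7, 3, 0, 12, 6, 2, 1]
Visit 10; enqueue 5 → queue [8, 7, 3, 0, 12, 6, 2, 1, 5]
Visit 8; enqueue 13, 11 → queue [7, 3, 0, 12, 6, 2, 1, 5, 13, 11]
Visit 7 → queue [3, 0, 12, 6, 2, 1, 5, 13, 11]
Visit 3 → queue [0, 12, 6, 2, 1, 5, 13, 11]
Visit 0 → queue [12, 6, 2, 1, 5, 13, 11]
Visit 12 → queue [6, 2, 1, 5, 13, 11]
Visit 6 → queue [2, 1, 5, 13, 11]
Visit 2 → queue [1, 5, 13, 11]
Visit 1 → queue [5, 13, 11]
Visit 5; enqueue 9 → queue [13, 11, 9]
Visit 13 → queue [11, 9]
Visit 11 → queue [9]
Visit 9 → queue []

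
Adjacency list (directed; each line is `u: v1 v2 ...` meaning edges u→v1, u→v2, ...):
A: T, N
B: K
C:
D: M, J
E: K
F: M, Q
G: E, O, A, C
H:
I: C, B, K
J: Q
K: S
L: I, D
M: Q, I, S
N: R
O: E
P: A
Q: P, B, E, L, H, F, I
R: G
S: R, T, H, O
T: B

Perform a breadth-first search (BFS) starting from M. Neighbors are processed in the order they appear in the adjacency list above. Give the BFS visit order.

M → Q → I → S → P → B → E → L → H → F → C → K → R → T → O → A → D → G → N → J

Visit M; enqueue Q, I, S → queue [Q, I, S]
Visit Q; enqueue P, B, E, L, H, F → queue [I, S, P, B, E, L, H, F]
Visit I; enqueue C, K → queue [S, P, B, E, L, H, F, C, K]
Visit S; enqueue R, T, O → queue [P, B, E, L, H, F, C, K, R, T, O]
Visit P; enqueue A → queue [B, E, L, H, F, C, K, R, T, O, A]
Visit B → queue [E, L, H, F, C, K, R, T, O, A]
Visit E → queue [L, H, F, C, K, R, T, O, A]
Visit L; enqueue D → queue [H, F, C, K, R, T, O, A, D]
Visit H → queue [F, C, K, R, T, O, A, D]
Visit F → queue [C, K, R, T, O, A, D]
Visit C → queue [K, R, T, O, A, D]
Visit K → queue [R, T, O, A, D]
Visit R; enqueue G → queue [T, O, A, D, G]
Visit T → queue [O, A, D, G]
Visit O → queue [A, D, G]
Visit A; enqueue N → queue [D, G, N]
Visit D; enqueue J → queue [G, N, J]
Visit G → queue [N, J]
Visit N → queue [J]
Visit J → queue []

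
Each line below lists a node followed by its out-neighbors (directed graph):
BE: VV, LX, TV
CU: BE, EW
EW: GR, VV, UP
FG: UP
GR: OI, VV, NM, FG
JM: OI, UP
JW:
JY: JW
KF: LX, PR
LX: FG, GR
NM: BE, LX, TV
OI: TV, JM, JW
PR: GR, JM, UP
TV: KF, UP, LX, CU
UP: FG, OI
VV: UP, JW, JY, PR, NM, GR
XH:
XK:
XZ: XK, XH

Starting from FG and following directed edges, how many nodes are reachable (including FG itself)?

BFS from FG visits: FG, UP, OI, JM, JW, TV, CU, KF, LX, BE, EW, PR, GR, VV, NM, JY
Reachable nodes: 16 of 19 total.

16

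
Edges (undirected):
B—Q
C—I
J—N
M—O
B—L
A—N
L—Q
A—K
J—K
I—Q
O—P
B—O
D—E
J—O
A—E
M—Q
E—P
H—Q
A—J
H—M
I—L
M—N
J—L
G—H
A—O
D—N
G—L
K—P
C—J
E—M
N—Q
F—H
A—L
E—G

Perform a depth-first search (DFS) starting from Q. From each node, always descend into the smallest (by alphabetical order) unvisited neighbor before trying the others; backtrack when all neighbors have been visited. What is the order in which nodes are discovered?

Q, B, L, A, E, D, N, J, C, I, K, P, O, M, H, F, G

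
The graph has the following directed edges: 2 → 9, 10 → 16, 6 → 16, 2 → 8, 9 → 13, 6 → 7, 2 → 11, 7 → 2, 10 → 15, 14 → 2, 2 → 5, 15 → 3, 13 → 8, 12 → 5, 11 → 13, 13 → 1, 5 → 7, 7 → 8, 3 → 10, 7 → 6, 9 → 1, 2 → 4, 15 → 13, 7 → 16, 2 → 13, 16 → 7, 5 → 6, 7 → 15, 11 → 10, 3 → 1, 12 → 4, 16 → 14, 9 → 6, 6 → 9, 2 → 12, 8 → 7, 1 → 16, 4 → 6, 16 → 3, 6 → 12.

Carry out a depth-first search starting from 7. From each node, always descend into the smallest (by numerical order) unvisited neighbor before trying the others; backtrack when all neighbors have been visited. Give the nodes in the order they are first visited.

7 2 4 6 9 1 16 3 10 15 13 8 14 12 5 11

Visit 7
7 → 2
2 → 4
4 → 6
6 → 9
9 → 1
1 → 16
16 → 3
3 → 10
10 → 15
15 → 13
13 → 8
16 → 14
6 → 12
12 → 5
2 → 11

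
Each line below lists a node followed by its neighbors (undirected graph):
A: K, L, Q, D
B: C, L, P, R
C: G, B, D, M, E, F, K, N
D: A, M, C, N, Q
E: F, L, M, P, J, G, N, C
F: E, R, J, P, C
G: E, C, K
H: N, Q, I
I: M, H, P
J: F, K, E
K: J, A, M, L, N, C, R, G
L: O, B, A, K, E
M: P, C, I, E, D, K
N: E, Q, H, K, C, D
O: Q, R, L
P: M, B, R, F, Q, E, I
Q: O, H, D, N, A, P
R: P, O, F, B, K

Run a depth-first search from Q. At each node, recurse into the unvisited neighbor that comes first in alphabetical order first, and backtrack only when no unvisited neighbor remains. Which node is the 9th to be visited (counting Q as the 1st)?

Visit Q
Q → A
A → D
D → C
C → B
B → L
L → E
E → F
F → J
J → K
K → G
K → M
M → I
I → H
H → N
I → P
P → R
R → O

Visit order: Q, A, D, C, B, L, E, F, J, K, G, M, I, H, N, P, R, O

J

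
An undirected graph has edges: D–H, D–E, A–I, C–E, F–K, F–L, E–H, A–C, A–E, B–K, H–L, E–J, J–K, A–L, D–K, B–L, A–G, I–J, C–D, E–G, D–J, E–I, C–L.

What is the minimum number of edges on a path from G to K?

3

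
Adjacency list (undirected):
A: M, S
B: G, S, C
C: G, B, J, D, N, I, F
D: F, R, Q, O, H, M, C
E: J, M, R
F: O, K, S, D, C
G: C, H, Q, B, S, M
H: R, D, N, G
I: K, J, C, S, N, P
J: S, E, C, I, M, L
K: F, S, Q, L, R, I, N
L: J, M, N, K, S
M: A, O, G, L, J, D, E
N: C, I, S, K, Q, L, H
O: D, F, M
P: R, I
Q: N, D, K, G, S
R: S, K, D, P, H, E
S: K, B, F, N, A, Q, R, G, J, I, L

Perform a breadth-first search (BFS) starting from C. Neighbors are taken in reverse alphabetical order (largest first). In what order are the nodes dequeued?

Visit C; enqueue N, J, I, G, F, D, B → queue [N, J, I, G, F, D, B]
Visit N; enqueue S, Q, L, K, H → queue [J, I, G, F, D, B, S, Q, L, K, H]
Visit J; enqueue M, E → queue [I, G, F, D, B, S, Q, L, K, H, M, E]
Visit I; enqueue P → queue [G, F, D, B, S, Q, L, K, H, M, E, P]
Visit G → queue [F, D, B, S, Q, L, K, H, M, E, P]
Visit F; enqueue O → queue [D, B, S, Q, L, K, H, M, E, P, O]
Visit D; enqueue R → queue [B, S, Q, L, K, H, M, E, P, O, R]
Visit B → queue [S, Q, L, K, H, M, E, P, O, R]
Visit S; enqueue A → queue [Q, L, K, H, M, E, P, O, R, A]
Visit Q → queue [L, K, H, M, E, P, O, R, A]
Visit L → queue [K, H, M, E, P, O, R, A]
Visit K → queue [H, M, E, P, O, R, A]
Visit H → queue [M, E, P, O, R, A]
Visit M → queue [E, P, O, R, A]
Visit E → queue [P, O, R, A]
Visit P → queue [O, R, A]
Visit O → queue [R, A]
Visit R → queue [A]
Visit A → queue []

C, N, J, I, G, F, D, B, S, Q, L, K, H, M, E, P, O, R, A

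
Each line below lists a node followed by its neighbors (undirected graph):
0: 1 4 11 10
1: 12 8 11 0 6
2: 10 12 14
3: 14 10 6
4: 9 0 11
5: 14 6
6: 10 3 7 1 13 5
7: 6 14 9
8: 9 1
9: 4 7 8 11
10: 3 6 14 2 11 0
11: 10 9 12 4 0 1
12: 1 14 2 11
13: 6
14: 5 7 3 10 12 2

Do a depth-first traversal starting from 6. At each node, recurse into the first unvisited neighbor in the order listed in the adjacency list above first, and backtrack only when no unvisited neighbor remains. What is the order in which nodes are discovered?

6, 10, 3, 14, 5, 7, 9, 4, 0, 1, 12, 2, 11, 8, 13

Visit 6
6 → 10
10 → 3
3 → 14
14 → 5
14 → 7
7 → 9
9 → 4
4 → 0
0 → 1
1 → 12
12 → 2
12 → 11
1 → 8
6 → 13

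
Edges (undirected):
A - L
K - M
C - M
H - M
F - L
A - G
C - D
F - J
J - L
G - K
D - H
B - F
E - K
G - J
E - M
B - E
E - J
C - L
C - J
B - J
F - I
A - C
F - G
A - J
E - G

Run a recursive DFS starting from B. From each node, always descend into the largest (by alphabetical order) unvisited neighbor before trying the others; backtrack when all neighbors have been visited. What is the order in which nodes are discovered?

Visit B
B → J
J → L
L → F
F → I
F → G
G → K
K → M
M → H
H → D
D → C
C → A
M → E

B, J, L, F, I, G, K, M, H, D, C, A, E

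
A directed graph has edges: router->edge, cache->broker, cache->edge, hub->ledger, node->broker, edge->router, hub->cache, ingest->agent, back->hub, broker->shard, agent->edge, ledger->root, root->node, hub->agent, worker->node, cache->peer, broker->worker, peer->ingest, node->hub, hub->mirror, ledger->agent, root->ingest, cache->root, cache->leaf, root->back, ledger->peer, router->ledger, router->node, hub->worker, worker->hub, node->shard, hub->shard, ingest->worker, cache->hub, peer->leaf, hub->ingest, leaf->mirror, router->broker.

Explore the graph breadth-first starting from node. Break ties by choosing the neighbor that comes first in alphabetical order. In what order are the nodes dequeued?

Visit node; enqueue broker, hub, shard → queue [broker, hub, shard]
Visit broker; enqueue worker → queue [hub, shard, worker]
Visit hub; enqueue agent, cache, ingest, ledger, mirror → queue [shard, worker, agent, cache, ingest, ledger, mirror]
Visit shard → queue [worker, agent, cache, ingest, ledger, mirror]
Visit worker → queue [agent, cache, ingest, ledger, mirror]
Visit agent; enqueue edge → queue [cache, ingest, ledger, mirror, edge]
Visit cache; enqueue leaf, peer, root → queue [ingest, ledger, mirror, edge, leaf, peer, root]
Visit ingest → queue [ledger, mirror, edge, leaf, peer, root]
Visit ledger → queue [mirror, edge, leaf, peer, root]
Visit mirror → queue [edge, leaf, peer, root]
Visit edge; enqueue router → queue [leaf, peer, root, router]
Visit leaf → queue [peer, root, router]
Visit peer → queue [root, router]
Visit root; enqueue back → queue [router, back]
Visit router → queue [back]
Visit back → queue []

node, broker, hub, shard, worker, agent, cache, ingest, ledger, mirror, edge, leaf, peer, root, router, back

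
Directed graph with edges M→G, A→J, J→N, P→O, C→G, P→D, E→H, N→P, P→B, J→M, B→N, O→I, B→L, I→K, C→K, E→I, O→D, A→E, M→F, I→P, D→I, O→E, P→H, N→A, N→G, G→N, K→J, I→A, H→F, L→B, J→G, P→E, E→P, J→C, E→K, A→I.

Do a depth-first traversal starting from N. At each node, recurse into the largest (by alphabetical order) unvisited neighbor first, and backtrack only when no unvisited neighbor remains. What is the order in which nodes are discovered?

N, P, O, I, K, J, M, G, F, C, A, E, H, D, B, L

Visit N
N → P
P → O
O → I
I → K
K → J
J → M
M → G
M → F
J → C
I → A
A → E
E → H
O → D
P → B
B → L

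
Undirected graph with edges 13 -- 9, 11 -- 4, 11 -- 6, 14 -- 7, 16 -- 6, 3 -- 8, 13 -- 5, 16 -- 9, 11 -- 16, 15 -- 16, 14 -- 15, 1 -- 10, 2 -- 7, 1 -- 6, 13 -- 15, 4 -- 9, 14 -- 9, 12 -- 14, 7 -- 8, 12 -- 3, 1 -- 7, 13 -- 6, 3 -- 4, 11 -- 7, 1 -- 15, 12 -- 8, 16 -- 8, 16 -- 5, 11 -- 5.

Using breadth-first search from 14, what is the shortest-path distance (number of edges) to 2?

Level 0: 14
Level 1: 7, 9, 12, 15
Level 2: 1, 2, 3, 4, 8, 11, 13, 16
Level 3: 5, 6, 10
2 first appears at level 2.

2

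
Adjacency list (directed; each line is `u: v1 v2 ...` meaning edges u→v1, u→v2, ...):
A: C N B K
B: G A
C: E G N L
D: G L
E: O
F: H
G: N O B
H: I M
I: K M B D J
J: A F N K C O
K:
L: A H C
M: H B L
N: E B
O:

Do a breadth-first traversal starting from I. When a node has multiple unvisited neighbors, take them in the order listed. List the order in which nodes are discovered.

Visit I; enqueue K, M, B, D, J → queue [K, M, B, D, J]
Visit K → queue [M, B, D, J]
Visit M; enqueue H, L → queue [B, D, J, H, L]
Visit B; enqueue G, A → queue [D, J, H, L, G, A]
Visit D → queue [J, H, L, G, A]
Visit J; enqueue F, N, C, O → queue [H, L, G, A, F, N, C, O]
Visit H → queue [L, G, A, F, N, C, O]
Visit L → queue [G, A, F, N, C, O]
Visit G → queue [A, F, N, C, O]
Visit A → queue [F, N, C, O]
Visit F → queue [N, C, O]
Visit N; enqueue E → queue [C, O, E]
Visit C → queue [O, E]
Visit O → queue [E]
Visit E → queue []

I, K, M, B, D, J, H, L, G, A, F, N, C, O, E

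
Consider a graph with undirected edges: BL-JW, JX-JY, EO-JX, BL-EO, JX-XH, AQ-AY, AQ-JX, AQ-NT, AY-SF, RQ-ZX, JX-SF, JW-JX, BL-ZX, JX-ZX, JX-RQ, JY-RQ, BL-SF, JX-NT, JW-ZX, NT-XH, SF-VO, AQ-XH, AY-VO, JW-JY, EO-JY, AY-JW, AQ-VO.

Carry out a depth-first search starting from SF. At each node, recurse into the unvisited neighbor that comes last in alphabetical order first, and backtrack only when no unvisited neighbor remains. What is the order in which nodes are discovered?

SF -> VO -> AY -> JW -> ZX -> RQ -> JY -> JX -> XH -> NT -> AQ -> EO -> BL

Visit SF
SF → VO
VO → AY
AY → JW
JW → ZX
ZX → RQ
RQ → JY
JY → JX
JX → XH
XH → NT
NT → AQ
JX → EO
EO → BL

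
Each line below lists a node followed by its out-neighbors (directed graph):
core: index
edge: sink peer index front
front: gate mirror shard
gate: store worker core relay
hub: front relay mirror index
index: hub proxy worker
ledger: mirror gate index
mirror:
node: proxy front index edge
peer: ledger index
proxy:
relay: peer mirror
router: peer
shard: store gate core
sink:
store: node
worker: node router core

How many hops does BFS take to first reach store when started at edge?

Level 0: edge
Level 1: front, index, peer, sink
Level 2: gate, hub, ledger, mirror, proxy, shard, worker
Level 3: core, node, relay, router, store
store first appears at level 3.

3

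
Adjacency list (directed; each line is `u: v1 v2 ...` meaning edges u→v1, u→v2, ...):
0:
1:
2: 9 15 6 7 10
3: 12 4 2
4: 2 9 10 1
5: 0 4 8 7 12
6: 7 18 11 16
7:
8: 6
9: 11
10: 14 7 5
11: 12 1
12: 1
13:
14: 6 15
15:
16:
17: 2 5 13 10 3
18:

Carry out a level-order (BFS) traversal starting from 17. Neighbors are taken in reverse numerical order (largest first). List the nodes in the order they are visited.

17, 13, 10, 5, 3, 2, 14, 7, 12, 8, 4, 0, 15, 9, 6, 1, 11, 18, 16

Visit 17; enqueue 13, 10, 5, 3, 2 → queue [13, 10, 5, 3, 2]
Visit 13 → queue [10, 5, 3, 2]
Visit 10; enqueue 14, 7 → queue [5, 3, 2, 14, 7]
Visit 5; enqueue 12, 8, 4, 0 → queue [3, 2, 14, 7, 12, 8, 4, 0]
Visit 3 → queue [2, 14, 7, 12, 8, 4, 0]
Visit 2; enqueue 15, 9, 6 → queue [14, 7, 12, 8, 4, 0, 15, 9, 6]
Visit 14 → queue [7, 12, 8, 4, 0, 15, 9, 6]
Visit 7 → queue [12, 8, 4, 0, 15, 9, 6]
Visit 12; enqueue 1 → queue [8, 4, 0, 15, 9, 6, 1]
Visit 8 → queue [4, 0, 15, 9, 6, 1]
Visit 4 → queue [0, 15, 9, 6, 1]
Visit 0 → queue [15, 9, 6, 1]
Visit 15 → queue [9, 6, 1]
Visit 9; enqueue 11 → queue [6, 1, 11]
Visit 6; enqueue 18, 16 → queue [1, 11, 18, 16]
Visit 1 → queue [11, 18, 16]
Visit 11 → queue [18, 16]
Visit 18 → queue [16]
Visit 16 → queue []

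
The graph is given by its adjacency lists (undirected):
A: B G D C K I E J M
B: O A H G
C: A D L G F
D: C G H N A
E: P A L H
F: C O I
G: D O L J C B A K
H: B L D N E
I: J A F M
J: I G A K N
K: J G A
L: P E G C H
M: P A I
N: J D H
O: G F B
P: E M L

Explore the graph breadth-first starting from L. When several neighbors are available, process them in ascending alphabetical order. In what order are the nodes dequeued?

Visit L; enqueue C, E, G, H, P → queue [C, E, G, H, P]
Visit C; enqueue A, D, F → queue [E, G, H, P, A, D, F]
Visit E → queue [G, H, P, A, D, F]
Visit G; enqueue B, J, K, O → queue [H, P, A, D, F, B, J, K, O]
Visit H; enqueue N → queue [P, A, D, F, B, J, K, O, N]
Visit P; enqueue M → queue [A, D, F, B, J, K, O, N, M]
Visit A; enqueue I → queue [D, F, B, J, K, O, N, M, I]
Visit D → queue [F, B, J, K, O, N, M, I]
Visit F → queue [B, J, K, O, N, M, I]
Visit B → queue [J, K, O, N, M, I]
Visit J → queue [K, O, N, M, I]
Visit K → queue [O, N, M, I]
Visit O → queue [N, M, I]
Visit N → queue [M, I]
Visit M → queue [I]
Visit I → queue []

L → C → E → G → H → P → A → D → F → B → J → K → O → N → M → I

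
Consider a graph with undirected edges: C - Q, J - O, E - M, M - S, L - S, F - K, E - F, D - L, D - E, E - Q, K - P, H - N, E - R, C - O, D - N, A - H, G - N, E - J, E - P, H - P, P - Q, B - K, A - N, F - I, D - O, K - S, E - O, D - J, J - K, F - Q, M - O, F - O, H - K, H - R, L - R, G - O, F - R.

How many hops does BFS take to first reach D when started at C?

2

Level 0: C
Level 1: O, Q
Level 2: D, E, F, G, J, M, P
Level 3: H, I, K, L, N, R, S
Level 4: A, B
D first appears at level 2.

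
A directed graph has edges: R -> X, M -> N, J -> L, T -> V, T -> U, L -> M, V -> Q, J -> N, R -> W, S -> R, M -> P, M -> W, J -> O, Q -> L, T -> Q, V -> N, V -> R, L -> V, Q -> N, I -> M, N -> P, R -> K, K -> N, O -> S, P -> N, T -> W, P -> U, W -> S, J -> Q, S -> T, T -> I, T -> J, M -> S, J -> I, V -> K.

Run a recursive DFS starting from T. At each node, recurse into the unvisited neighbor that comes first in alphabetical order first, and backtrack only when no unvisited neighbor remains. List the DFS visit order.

Visit T
T → I
I → M
M → N
N → P
P → U
M → S
S → R
R → K
R → W
R → X
T → J
J → L
L → V
V → Q
J → O

T, I, M, N, P, U, S, R, K, W, X, J, L, V, Q, O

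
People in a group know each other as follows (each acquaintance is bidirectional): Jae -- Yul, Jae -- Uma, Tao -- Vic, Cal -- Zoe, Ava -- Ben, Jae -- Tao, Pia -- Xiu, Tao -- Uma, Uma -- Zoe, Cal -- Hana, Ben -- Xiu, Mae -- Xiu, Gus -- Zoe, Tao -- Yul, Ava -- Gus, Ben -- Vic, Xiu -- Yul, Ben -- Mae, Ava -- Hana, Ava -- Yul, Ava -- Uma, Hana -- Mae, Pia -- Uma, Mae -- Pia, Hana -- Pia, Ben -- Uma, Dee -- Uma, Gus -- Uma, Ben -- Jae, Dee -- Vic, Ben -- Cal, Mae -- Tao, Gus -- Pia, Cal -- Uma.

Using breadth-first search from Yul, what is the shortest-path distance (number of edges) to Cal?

Level 0: Yul
Level 1: Ava, Jae, Tao, Xiu
Level 2: Ben, Gus, Hana, Mae, Pia, Uma, Vic
Level 3: Cal, Dee, Zoe
Cal first appears at level 3.

3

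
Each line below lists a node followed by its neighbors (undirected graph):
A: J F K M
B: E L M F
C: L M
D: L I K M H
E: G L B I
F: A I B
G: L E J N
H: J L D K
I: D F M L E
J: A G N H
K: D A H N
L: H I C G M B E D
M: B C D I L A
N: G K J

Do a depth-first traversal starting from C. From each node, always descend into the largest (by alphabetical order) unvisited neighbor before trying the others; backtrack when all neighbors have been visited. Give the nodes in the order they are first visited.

C, M, L, I, F, B, E, G, N, K, H, J, A, D

Visit C
C → M
M → L
L → I
I → F
F → B
B → E
E → G
G → N
N → K
K → H
H → J
J → A
H → D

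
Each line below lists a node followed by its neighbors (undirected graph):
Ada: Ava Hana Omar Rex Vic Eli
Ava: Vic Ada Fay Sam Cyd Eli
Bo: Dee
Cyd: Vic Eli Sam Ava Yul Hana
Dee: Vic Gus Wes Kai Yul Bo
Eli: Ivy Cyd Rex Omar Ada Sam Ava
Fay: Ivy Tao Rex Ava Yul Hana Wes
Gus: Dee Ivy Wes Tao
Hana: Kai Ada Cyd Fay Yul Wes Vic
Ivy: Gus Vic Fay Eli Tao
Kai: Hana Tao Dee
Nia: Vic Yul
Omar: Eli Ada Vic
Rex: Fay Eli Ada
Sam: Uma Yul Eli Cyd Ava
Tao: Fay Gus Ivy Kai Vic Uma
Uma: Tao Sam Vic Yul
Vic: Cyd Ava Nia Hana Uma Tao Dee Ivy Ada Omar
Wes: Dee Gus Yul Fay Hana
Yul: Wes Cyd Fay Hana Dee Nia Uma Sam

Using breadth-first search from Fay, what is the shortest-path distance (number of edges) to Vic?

2

Level 0: Fay
Level 1: Ava, Hana, Ivy, Rex, Tao, Wes, Yul
Level 2: Ada, Cyd, Dee, Eli, Gus, Kai, Nia, Sam, Uma, Vic
Level 3: Bo, Omar
Vic first appears at level 2.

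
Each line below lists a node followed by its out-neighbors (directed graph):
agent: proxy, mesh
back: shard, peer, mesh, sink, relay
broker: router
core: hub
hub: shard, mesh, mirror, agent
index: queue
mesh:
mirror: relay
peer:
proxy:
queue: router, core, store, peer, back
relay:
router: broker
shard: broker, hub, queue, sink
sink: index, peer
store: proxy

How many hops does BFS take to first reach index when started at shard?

2

Level 0: shard
Level 1: broker, hub, queue, sink
Level 2: agent, back, core, index, mesh, mirror, peer, router, store
Level 3: proxy, relay
index first appears at level 2.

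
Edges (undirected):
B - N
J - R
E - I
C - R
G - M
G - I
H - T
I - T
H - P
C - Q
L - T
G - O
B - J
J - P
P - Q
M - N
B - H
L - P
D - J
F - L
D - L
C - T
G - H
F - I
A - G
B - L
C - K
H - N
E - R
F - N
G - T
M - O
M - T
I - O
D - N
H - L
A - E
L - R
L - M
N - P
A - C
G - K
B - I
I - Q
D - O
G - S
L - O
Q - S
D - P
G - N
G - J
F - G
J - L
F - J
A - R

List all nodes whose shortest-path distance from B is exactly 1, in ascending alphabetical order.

Level 0: B
Level 1: H, I, J, L, N
Level 2: D, E, F, G, M, O, P, Q, R, T
Level 3: A, C, K, S

H, I, J, L, N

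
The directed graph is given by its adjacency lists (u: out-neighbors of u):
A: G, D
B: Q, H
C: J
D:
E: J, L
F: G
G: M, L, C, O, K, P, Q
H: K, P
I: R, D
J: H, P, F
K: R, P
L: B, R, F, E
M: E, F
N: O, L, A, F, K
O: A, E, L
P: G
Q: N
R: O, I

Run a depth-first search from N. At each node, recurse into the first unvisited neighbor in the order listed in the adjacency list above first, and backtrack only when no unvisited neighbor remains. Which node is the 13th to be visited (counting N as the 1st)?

P

Visit N
N → O
O → A
A → G
G → M
M → E
E → J
J → H
H → K
K → R
R → I
I → D
K → P
J → F
E → L
L → B
B → Q
G → C

Visit order: N, O, A, G, M, E, J, H, K, R, I, D, P, F, L, B, Q, C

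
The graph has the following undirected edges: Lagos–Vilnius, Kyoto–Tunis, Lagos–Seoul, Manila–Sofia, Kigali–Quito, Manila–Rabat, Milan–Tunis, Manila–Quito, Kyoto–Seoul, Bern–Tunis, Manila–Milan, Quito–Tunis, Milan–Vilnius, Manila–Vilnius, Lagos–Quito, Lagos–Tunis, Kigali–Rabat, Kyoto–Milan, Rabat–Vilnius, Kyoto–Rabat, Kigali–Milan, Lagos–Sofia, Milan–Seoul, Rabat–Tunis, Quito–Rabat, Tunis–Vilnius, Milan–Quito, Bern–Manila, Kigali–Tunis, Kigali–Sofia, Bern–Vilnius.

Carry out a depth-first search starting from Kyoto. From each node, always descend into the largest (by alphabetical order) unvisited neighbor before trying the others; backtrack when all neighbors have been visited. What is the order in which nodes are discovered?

Kyoto, Tunis, Vilnius, Rabat, Quito, Milan, Seoul, Lagos, Sofia, Manila, Bern, Kigali

Visit Kyoto
Kyoto → Tunis
Tunis → Vilnius
Vilnius → Rabat
Rabat → Quito
Quito → Milan
Milan → Seoul
Seoul → Lagos
Lagos → Sofia
Sofia → Manila
Manila → Bern
Sofia → Kigali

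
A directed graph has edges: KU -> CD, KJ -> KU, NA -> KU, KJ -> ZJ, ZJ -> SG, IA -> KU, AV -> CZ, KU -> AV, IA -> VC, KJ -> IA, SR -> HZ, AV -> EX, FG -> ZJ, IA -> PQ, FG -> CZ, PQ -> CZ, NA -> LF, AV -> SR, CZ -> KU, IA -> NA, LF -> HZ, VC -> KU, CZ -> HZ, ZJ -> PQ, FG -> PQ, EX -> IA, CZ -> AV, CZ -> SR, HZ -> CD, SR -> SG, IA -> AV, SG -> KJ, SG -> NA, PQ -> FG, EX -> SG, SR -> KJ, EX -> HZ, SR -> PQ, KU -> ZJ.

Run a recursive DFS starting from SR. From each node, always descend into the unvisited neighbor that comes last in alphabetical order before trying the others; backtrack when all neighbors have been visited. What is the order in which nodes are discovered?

Visit SR
SR → SG
SG → NA
NA → LF
LF → HZ
HZ → CD
NA → KU
KU → ZJ
ZJ → PQ
PQ → FG
FG → CZ
CZ → AV
AV → EX
EX → IA
IA → VC
SG → KJ

SR -> SG -> NA -> LF -> HZ -> CD -> KU -> ZJ -> PQ -> FG -> CZ -> AV -> EX -> IA -> VC -> KJ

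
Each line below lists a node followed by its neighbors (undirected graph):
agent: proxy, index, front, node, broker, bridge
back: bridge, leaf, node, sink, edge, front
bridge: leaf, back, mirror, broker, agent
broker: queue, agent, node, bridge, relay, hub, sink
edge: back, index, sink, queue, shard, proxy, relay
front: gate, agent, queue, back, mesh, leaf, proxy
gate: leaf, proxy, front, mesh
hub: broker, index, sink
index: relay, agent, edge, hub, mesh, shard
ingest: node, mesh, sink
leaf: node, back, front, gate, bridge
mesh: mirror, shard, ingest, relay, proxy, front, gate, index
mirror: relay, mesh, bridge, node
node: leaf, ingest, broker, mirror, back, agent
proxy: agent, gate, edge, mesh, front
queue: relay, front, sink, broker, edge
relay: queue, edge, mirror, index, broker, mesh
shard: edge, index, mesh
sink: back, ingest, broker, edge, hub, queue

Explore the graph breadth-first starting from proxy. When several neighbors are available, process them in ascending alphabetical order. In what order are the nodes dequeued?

Visit proxy; enqueue agent, edge, front, gate, mesh → queue [agent, edge, front, gate, mesh]
Visit agent; enqueue bridge, broker, index, node → queue [edge, front, gate, mesh, bridge, broker, index, node]
Visit edge; enqueue back, queue, relay, shard, sink → queue [front, gate, mesh, bridge, broker, index, node, back, queue, relay, shard, sink]
Visit front; enqueue leaf → queue [gate, mesh, bridge, broker, index, node, back, queue, relay, shard, sink, leaf]
Visit gate → queue [mesh, bridge, broker, index, node, back, queue, relay, shard, sink, leaf]
Visit mesh; enqueue ingest, mirror → queue [bridge, broker, index, node, back, queue, relay, shard, sink, leaf, ingest, mirror]
Visit bridge → queue [broker, index, node, back, queue, relay, shard, sink, leaf, ingest, mirror]
Visit broker; enqueue hub → queue [index, node, back, queue, relay, shard, sink, leaf, ingest, mirror, hub]
Visit index → queue [node, back, queue, relay, shard, sink, leaf, ingest, mirror, hub]
Visit node → queue [back, queue, relay, shard, sink, leaf, ingest, mirror, hub]
Visit back → queue [queue, relay, shard, sink, leaf, ingest, mirror, hub]
Visit queue → queue [relay, shard, sink, leaf, ingest, mirror, hub]
Visit relay → queue [shard, sink, leaf, ingest, mirror, hub]
Visit shard → queue [sink, leaf, ingest, mirror, hub]
Visit sink → queue [leaf, ingest, mirror, hub]
Visit leaf → queue [ingest, mirror, hub]
Visit ingest → queue [mirror, hub]
Visit mirror → queue [hub]
Visit hub → queue []

proxy, agent, edge, front, gate, mesh, bridge, broker, index, node, back, queue, relay, shard, sink, leaf, ingest, mirror, hub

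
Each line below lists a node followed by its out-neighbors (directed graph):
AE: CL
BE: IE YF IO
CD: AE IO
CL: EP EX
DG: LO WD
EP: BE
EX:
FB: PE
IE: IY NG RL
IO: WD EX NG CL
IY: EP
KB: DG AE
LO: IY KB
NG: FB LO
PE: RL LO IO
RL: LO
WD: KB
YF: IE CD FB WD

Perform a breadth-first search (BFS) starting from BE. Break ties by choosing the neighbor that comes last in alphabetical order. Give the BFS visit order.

Visit BE; enqueue YF, IO, IE → queue [YF, IO, IE]
Visit YF; enqueue WD, FB, CD → queue [IO, IE, WD, FB, CD]
Visit IO; enqueue NG, EX, CL → queue [IE, WD, FB, CD, NG, EX, CL]
Visit IE; enqueue RL, IY → queue [WD, FB, CD, NG, EX, CL, RL, IY]
Visit WD; enqueue KB → queue [FB, CD, NG, EX, CL, RL, IY, KB]
Visit FB; enqueue PE → queue [CD, NG, EX, CL, RL, IY, KB, PE]
Visit CD; enqueue AE → queue [NG, EX, CL, RL, IY, KB, PE, AE]
Visit NG; enqueue LO → queue [EX, CL, RL, IY, KB, PE, AE, LO]
Visit EX → queue [CL, RL, IY, KB, PE, AE, LO]
Visit CL; enqueue EP → queue [RL, IY, KB, PE, AE, LO, EP]
Visit RL → queue [IY, KB, PE, AE, LO, EP]
Visit IY → queue [KB, PE, AE, LO, EP]
Visit KB; enqueue DG → queue [PE, AE, LO, EP, DG]
Visit PE → queue [AE, LO, EP, DG]
Visit AE → queue [LO, EP, DG]
Visit LO → queue [EP, DG]
Visit EP → queue [DG]
Visit DG → queue []

BE, YF, IO, IE, WD, FB, CD, NG, EX, CL, RL, IY, KB, PE, AE, LO, EP, DG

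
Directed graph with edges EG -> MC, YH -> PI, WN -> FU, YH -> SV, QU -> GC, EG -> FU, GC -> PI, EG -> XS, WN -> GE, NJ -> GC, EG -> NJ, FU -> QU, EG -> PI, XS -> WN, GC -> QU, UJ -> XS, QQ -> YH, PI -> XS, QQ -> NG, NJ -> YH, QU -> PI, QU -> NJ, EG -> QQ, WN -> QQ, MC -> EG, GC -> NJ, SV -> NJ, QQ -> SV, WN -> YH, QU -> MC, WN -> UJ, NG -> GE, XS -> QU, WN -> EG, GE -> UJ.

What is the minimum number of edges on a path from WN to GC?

Level 0: WN
Level 1: EG, FU, GE, QQ, UJ, YH
Level 2: MC, NG, NJ, PI, QU, SV, XS
Level 3: GC
GC first appears at level 3.

3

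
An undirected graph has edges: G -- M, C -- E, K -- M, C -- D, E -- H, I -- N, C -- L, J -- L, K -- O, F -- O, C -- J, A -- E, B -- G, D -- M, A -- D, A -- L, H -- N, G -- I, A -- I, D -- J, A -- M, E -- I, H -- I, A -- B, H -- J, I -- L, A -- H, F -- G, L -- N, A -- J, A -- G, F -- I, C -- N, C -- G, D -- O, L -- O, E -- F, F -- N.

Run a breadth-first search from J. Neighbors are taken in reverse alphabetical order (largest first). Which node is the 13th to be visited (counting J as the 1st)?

Visit J; enqueue L, H, D, C, A → queue [L, H, D, C, A]
Visit L; enqueue O, N, I → queue [H, D, C, A, O, N, I]
Visit H; enqueue E → queue [D, C, A, O, N, I, E]
Visit D; enqueue M → queue [C, A, O, N, I, E, M]
Visit C; enqueue G → queue [A, O, N, I, E, M, G]
Visit A; enqueue B → queue [O, N, I, E, M, G, B]
Visit O; enqueue K, F → queue [N, I, E, M, G, B, K, F]
Visit N → queue [I, E, M, G, B, K, F]
Visit I → queue [E, M, G, B, K, F]
Visit E → queue [M, G, B, K, F]
Visit M → queue [G, B, K, F]
Visit G → queue [B, K, F]
Visit B → queue [K, F]
Visit K → queue [F]
Visit F → queue []

Visit order: J, L, H, D, C, A, O, N, I, E, M, G, B, K, F

B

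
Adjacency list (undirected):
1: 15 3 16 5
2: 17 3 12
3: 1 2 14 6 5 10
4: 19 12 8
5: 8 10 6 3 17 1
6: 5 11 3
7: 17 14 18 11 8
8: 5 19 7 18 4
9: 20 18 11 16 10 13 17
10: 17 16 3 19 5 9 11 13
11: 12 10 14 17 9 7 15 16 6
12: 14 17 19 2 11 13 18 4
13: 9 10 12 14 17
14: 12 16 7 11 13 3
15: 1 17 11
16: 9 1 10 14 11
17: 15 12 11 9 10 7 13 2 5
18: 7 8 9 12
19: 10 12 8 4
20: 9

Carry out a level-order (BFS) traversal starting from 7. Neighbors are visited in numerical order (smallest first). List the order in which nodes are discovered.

Visit 7; enqueue 8, 11, 14, 17, 18 → queue [8, 11, 14, 17, 18]
Visit 8; enqueue 4, 5, 19 → queue [11, 14, 17, 18, 4, 5, 19]
Visit 11; enqueue 6, 9, 10, 12, 15, 16 → queue [14, 17, 18, 4, 5, 19, 6, 9, 10, 12, 15, 16]
Visit 14; enqueue 3, 13 → queue [17, 18, 4, 5, 19, 6, 9, 10, 12, 15, 16, 3, 13]
Visit 17; enqueue 2 → queue [18, 4, 5, 19, 6, 9, 10, 12, 15, 16, 3, 13, 2]
Visit 18 → queue [4, 5, 19, 6, 9, 10, 12, 15, 16, 3, 13, 2]
Visit 4 → queue [5, 19, 6, 9, 10, 12, 15, 16, 3, 13, 2]
Visit 5; enqueue 1 → queue [19, 6, 9, 10, 12, 15, 16, 3, 13, 2, 1]
Visit 19 → queue [6, 9, 10, 12, 15, 16, 3, 13, 2, 1]
Visit 6 → queue [9, 10, 12, 15, 16, 3, 13, 2, 1]
Visit 9; enqueue 20 → queue [10, 12, 15, 16, 3, 13, 2, 1, 20]
Visit 10 → queue [12, 15, 16, 3, 13, 2, 1, 20]
Visit 12 → queue [15, 16, 3, 13, 2, 1, 20]
Visit 15 → queue [16, 3, 13, 2, 1, 20]
Visit 16 → queue [3, 13, 2, 1, 20]
Visit 3 → queue [13, 2, 1, 20]
Visit 13 → queue [2, 1, 20]
Visit 2 → queue [1, 20]
Visit 1 → queue [20]
Visit 20 → queue []

7, 8, 11, 14, 17, 18, 4, 5, 19, 6, 9, 10, 12, 15, 16, 3, 13, 2, 1, 20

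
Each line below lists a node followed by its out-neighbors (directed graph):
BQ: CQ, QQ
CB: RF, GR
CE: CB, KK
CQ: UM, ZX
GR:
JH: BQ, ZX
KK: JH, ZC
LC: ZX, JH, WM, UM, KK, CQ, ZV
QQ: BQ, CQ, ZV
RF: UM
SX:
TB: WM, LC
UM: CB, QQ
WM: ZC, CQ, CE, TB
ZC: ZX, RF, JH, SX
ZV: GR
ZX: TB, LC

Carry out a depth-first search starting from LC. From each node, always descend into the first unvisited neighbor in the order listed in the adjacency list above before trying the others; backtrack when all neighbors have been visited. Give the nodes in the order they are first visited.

Visit LC
LC → ZX
ZX → TB
TB → WM
WM → ZC
ZC → RF
RF → UM
UM → CB
CB → GR
UM → QQ
QQ → BQ
BQ → CQ
QQ → ZV
ZC → JH
ZC → SX
WM → CE
CE → KK

LC, ZX, TB, WM, ZC, RF, UM, CB, GR, QQ, BQ, CQ, ZV, JH, SX, CE, KK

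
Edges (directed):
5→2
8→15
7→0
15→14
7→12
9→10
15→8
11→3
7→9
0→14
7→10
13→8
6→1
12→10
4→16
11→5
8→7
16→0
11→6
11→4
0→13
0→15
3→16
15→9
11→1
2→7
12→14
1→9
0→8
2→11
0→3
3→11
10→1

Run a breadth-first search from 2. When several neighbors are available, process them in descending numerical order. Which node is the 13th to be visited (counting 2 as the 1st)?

Visit 2; enqueue 11, 7 → queue [11, 7]
Visit 11; enqueue 6, 5, 4, 3, 1 → queue [7, 6, 5, 4, 3, 1]
Visit 7; enqueue 12, 10, 9, 0 → queue [6, 5, 4, 3, 1, 12, 10, 9, 0]
Visit 6 → queue [5, 4, 3, 1, 12, 10, 9, 0]
Visit 5 → queue [4, 3, 1, 12, 10, 9, 0]
Visit 4; enqueue 16 → queue [3, 1, 12, 10, 9, 0, 16]
Visit 3 → queue [1, 12, 10, 9, 0, 16]
Visit 1 → queue [12, 10, 9, 0, 16]
Visit 12; enqueue 14 → queue [10, 9, 0, 16, 14]
Visit 10 → queue [9, 0, 16, 14]
Visit 9 → queue [0, 16, 14]
Visit 0; enqueue 15, 13, 8 → queue [16, 14, 15, 13, 8]
Visit 16 → queue [14, 15, 13, 8]
Visit 14 → queue [15, 13, 8]
Visit 15 → queue [13, 8]
Visit 13 → queue [8]
Visit 8 → queue []

Visit order: 2, 11, 7, 6, 5, 4, 3, 1, 12, 10, 9, 0, 16, 14, 15, 13, 8

16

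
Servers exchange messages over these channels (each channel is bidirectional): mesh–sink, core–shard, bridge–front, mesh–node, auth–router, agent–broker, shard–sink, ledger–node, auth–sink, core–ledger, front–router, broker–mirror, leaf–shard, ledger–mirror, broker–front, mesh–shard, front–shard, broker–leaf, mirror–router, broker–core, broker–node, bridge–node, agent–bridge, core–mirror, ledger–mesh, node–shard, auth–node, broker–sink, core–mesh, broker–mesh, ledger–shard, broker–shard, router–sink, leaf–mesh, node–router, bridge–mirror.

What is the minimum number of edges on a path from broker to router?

2

Level 0: broker
Level 1: agent, core, front, leaf, mesh, mirror, node, shard, sink
Level 2: auth, bridge, ledger, router
router first appears at level 2.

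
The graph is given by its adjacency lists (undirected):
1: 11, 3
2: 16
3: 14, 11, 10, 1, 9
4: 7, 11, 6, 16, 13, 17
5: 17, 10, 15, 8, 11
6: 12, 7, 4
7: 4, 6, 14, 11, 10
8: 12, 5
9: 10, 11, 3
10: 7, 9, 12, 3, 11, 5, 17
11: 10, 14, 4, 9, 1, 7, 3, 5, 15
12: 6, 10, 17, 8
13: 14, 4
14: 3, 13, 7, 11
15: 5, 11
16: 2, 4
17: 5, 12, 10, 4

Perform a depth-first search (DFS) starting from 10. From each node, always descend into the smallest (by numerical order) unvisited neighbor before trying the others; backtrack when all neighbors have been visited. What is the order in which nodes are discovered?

10, 3, 1, 11, 4, 6, 7, 14, 13, 12, 8, 5, 15, 17, 16, 2, 9

Visit 10
10 → 3
3 → 1
1 → 11
11 → 4
4 → 6
6 → 7
7 → 14
14 → 13
6 → 12
12 → 8
8 → 5
5 → 15
5 → 17
4 → 16
16 → 2
11 → 9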